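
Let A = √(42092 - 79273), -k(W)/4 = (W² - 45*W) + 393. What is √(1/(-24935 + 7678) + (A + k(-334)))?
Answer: √(-151259441369141 + 297804049*I*√37181)/17257 ≈ 0.13528 + 712.68*I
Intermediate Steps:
k(W) = -1572 - 4*W² + 180*W (k(W) = -4*((W² - 45*W) + 393) = -4*(393 + W² - 45*W) = -1572 - 4*W² + 180*W)
A = I*√37181 (A = √(-37181) = I*√37181 ≈ 192.82*I)
√(1/(-24935 + 7678) + (A + k(-334))) = √(1/(-24935 + 7678) + (I*√37181 + (-1572 - 4*(-334)² + 180*(-334)))) = √(1/(-17257) + (I*√37181 + (-1572 - 4*111556 - 60120))) = √(-1/17257 + (I*√37181 + (-1572 - 446224 - 60120))) = √(-1/17257 + (I*√37181 - 507916)) = √(-1/17257 + (-507916 + I*√37181)) = √(-8765106413/17257 + I*√37181)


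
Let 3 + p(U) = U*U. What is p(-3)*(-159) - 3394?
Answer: -4348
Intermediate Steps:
p(U) = -3 + U² (p(U) = -3 + U*U = -3 + U²)
p(-3)*(-159) - 3394 = (-3 + (-3)²)*(-159) - 3394 = (-3 + 9)*(-159) - 3394 = 6*(-159) - 3394 = -954 - 3394 = -4348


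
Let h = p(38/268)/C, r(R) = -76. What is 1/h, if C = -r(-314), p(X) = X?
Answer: 536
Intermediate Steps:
C = 76 (C = -1*(-76) = 76)
h = 1/536 (h = (38/268)/76 = (38*(1/268))*(1/76) = (19/134)*(1/76) = 1/536 ≈ 0.0018657)
1/h = 1/(1/536) = 536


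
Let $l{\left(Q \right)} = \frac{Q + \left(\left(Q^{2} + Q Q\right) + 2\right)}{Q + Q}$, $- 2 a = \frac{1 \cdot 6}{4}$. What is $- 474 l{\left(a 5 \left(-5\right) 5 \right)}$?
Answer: $- \frac{11169889}{250} \approx -44680.0$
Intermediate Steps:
$a = - \frac{3}{4}$ ($a = - \frac{1 \cdot 6 \cdot \frac{1}{4}}{2} = - \frac{6 \cdot \frac{1}{4}}{2} = \left(- \frac{1}{2}\right) \frac{3}{2} = - \frac{3}{4} \approx -0.75$)
$l{\left(Q \right)} = \frac{2 + Q + 2 Q^{2}}{2 Q}$ ($l{\left(Q \right)} = \frac{Q + \left(\left(Q^{2} + Q^{2}\right) + 2\right)}{2 Q} = \left(Q + \left(2 Q^{2} + 2\right)\right) \frac{1}{2 Q} = \left(Q + \left(2 + 2 Q^{2}\right)\right) \frac{1}{2 Q} = \left(2 + Q + 2 Q^{2}\right) \frac{1}{2 Q} = \frac{2 + Q + 2 Q^{2}}{2 Q}$)
$- 474 l{\left(a 5 \left(-5\right) 5 \right)} = - 474 \left(\frac{1}{2} + - \frac{3 \cdot 5 \left(-5\right)}{4} \cdot 5 + \frac{1}{- \frac{3 \cdot 5 \left(-5\right)}{4} \cdot 5}\right) = - 474 \left(\frac{1}{2} + \left(- \frac{3}{4}\right) \left(-25\right) 5 + \frac{1}{\left(- \frac{3}{4}\right) \left(-25\right) 5}\right) = - 474 \left(\frac{1}{2} + \frac{75}{4} \cdot 5 + \frac{1}{\frac{75}{4} \cdot 5}\right) = - 474 \left(\frac{1}{2} + \frac{375}{4} + \frac{1}{\frac{375}{4}}\right) = - 474 \left(\frac{1}{2} + \frac{375}{4} + \frac{4}{375}\right) = \left(-474\right) \frac{141391}{1500} = - \frac{11169889}{250}$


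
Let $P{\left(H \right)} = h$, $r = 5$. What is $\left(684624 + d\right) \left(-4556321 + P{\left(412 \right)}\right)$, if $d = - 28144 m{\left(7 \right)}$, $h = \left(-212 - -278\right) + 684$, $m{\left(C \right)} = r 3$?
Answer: $-1195673386944$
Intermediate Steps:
$m{\left(C \right)} = 15$ ($m{\left(C \right)} = 5 \cdot 3 = 15$)
$h = 750$ ($h = \left(-212 + \left(-19 + 297\right)\right) + 684 = \left(-212 + 278\right) + 684 = 66 + 684 = 750$)
$P{\left(H \right)} = 750$
$d = -422160$ ($d = \left(-28144\right) 15 = -422160$)
$\left(684624 + d\right) \left(-4556321 + P{\left(412 \right)}\right) = \left(684624 - 422160\right) \left(-4556321 + 750\right) = 262464 \left(-4555571\right) = -1195673386944$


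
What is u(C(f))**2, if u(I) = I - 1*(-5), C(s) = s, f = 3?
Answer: 64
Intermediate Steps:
u(I) = 5 + I (u(I) = I + 5 = 5 + I)
u(C(f))**2 = (5 + 3)**2 = 8**2 = 64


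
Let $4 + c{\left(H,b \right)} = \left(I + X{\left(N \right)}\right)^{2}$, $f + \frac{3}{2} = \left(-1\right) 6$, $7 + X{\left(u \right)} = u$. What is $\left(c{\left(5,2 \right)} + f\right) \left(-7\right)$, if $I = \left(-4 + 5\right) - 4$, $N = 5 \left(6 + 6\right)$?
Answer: $- \frac{34839}{2} \approx -17420.0$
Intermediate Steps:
$N = 60$ ($N = 5 \cdot 12 = 60$)
$I = -3$ ($I = 1 - 4 = -3$)
$X{\left(u \right)} = -7 + u$
$f = - \frac{15}{2}$ ($f = - \frac{3}{2} - 6 = - \frac{15}{2} \approx -7.5$)
$c{\left(H,b \right)} = 2496$ ($c{\left(H,b \right)} = -4 + \left(-3 + \left(-7 + 60\right)\right)^{2} = -4 + \left(-3 + 53\right)^{2} = -4 + 50^{2} = -4 + 2500 = 2496$)
$\left(c{\left(5,2 \right)} + f\right) \left(-7\right) = \left(2496 - \frac{15}{2}\right) \left(-7\right) = \frac{4977}{2} \left(-7\right) = - \frac{34839}{2}$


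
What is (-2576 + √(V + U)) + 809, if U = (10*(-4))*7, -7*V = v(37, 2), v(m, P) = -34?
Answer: -1767 + 3*I*√1498/7 ≈ -1767.0 + 16.587*I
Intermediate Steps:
V = 34/7 (V = -⅐*(-34) = 34/7 ≈ 4.8571)
U = -280 (U = -40*7 = -280)
(-2576 + √(V + U)) + 809 = (-2576 + √(34/7 - 280)) + 809 = (-2576 + √(-1926/7)) + 809 = (-2576 + 3*I*√1498/7) + 809 = -1767 + 3*I*√1498/7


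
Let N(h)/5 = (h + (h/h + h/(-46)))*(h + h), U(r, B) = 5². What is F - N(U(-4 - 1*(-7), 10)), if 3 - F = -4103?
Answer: -51937/23 ≈ -2258.1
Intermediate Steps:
U(r, B) = 25
F = 4106 (F = 3 - 1*(-4103) = 3 + 4103 = 4106)
N(h) = 10*h*(1 + 45*h/46) (N(h) = 5*((h + (h/h + h/(-46)))*(h + h)) = 5*((h + (1 + h*(-1/46)))*(2*h)) = 5*((h + (1 - h/46))*(2*h)) = 5*((1 + 45*h/46)*(2*h)) = 5*(2*h*(1 + 45*h/46)) = 10*h*(1 + 45*h/46))
F - N(U(-4 - 1*(-7), 10)) = 4106 - 5*25*(46 + 45*25)/23 = 4106 - 5*25*(46 + 1125)/23 = 4106 - 5*25*1171/23 = 4106 - 1*146375/23 = 4106 - 146375/23 = -51937/23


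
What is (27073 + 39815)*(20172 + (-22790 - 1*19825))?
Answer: -1501167384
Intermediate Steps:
(27073 + 39815)*(20172 + (-22790 - 1*19825)) = 66888*(20172 + (-22790 - 19825)) = 66888*(20172 - 42615) = 66888*(-22443) = -1501167384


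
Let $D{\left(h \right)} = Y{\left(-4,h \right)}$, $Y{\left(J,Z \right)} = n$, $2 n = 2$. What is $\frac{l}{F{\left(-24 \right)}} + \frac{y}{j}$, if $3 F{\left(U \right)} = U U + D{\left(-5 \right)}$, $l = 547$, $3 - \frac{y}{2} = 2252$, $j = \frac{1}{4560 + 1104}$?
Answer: $- \frac{14700038103}{577} \approx -2.5477 \cdot 10^{7}$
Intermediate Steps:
$n = 1$ ($n = \frac{1}{2} \cdot 2 = 1$)
$Y{\left(J,Z \right)} = 1$
$j = \frac{1}{5664} \approx 0.00017655$
$y = -4498$ ($y = 6 - 4504 = -4498$)
$D{\left(h \right)} = 1$
$F{\left(U \right)} = \frac{1}{3} + \frac{U^{2}}{3}$ ($F{\left(U \right)} = \frac{U U + 1}{3} = \frac{U^{2} + 1}{3} = \frac{1 + U^{2}}{3} = \frac{1}{3} + \frac{U^{2}}{3}$)
$\frac{l}{F{\left(-24 \right)}} + \frac{y}{j} = \frac{547}{\frac{1}{3} + \frac{\left(-24\right)^{2}}{3}} - 4498 \frac{1}{\frac{1}{5664}} = \frac{547}{\frac{1}{3} + \frac{1}{3} \cdot 576} - 25476672 = \frac{547}{\frac{1}{3} + 192} - 25476672 = \frac{547}{\frac{577}{3}} - 25476672 = 547 \cdot \frac{3}{577} - 25476672 = \frac{1641}{577} - 25476672 = - \frac{14700038103}{577}$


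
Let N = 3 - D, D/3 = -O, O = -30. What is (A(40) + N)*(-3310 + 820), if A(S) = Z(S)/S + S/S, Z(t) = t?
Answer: 211650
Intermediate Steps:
A(S) = 2 (A(S) = S/S + S/S = 1 + 1 = 2)
D = 90 (D = 3*(-1*(-30)) = 3*30 = 90)
N = -87 (N = 3 - 1*90 = 3 - 90 = -87)
(A(40) + N)*(-3310 + 820) = (2 - 87)*(-3310 + 820) = -85*(-2490) = 211650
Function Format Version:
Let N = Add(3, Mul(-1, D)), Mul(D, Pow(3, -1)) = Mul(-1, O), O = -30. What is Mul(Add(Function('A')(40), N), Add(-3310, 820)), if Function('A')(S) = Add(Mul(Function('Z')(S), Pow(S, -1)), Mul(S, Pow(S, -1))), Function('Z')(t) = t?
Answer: 211650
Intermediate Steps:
Function('A')(S) = 2 (Function('A')(S) = Add(Mul(S, Pow(S, -1)), Mul(S, Pow(S, -1))) = Add(1, 1) = 2)
D = 90 (D = Mul(3, Mul(-1, -30)) = Mul(3, 30) = 90)
N = -87 (N = Add(3, Mul(-1, 90)) = Add(3, -90) = -87)
Mul(Add(Function('A')(40), N), Add(-3310, 820)) = Mul(Add(2, -87), Add(-3310, 820)) = Mul(-85, -2490) = 211650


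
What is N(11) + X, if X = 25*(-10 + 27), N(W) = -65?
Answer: 360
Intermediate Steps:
X = 425 (X = 25*17 = 425)
N(11) + X = -65 + 425 = 360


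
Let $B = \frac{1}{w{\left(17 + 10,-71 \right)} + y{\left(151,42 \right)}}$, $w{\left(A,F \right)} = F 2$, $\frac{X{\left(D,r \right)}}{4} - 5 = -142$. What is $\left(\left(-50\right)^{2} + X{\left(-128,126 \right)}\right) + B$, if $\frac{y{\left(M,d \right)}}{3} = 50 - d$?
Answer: $\frac{230335}{118} \approx 1952.0$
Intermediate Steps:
$X{\left(D,r \right)} = -548$ ($X{\left(D,r \right)} = 20 + 4 \left(-142\right) = 20 - 568 = -548$)
$y{\left(M,d \right)} = 150 - 3 d$ ($y{\left(M,d \right)} = 3 \left(50 - d\right) = 150 - 3 d$)
$w{\left(A,F \right)} = 2 F$
$B = - \frac{1}{118}$ ($B = \frac{1}{2 \left(-71\right) + \left(150 - 126\right)} = \frac{1}{-142 + \left(150 - 126\right)} = \frac{1}{-142 + 24} = \frac{1}{-118} = - \frac{1}{118} \approx -0.0084746$)
$\left(\left(-50\right)^{2} + X{\left(-128,126 \right)}\right) + B = \left(\left(-50\right)^{2} - 548\right) - \frac{1}{118} = \left(2500 - 548\right) - \frac{1}{118} = 1952 - \frac{1}{118} = \frac{230335}{118}$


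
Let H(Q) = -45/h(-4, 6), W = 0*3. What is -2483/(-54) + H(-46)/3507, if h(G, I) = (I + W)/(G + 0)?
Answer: 2903167/63126 ≈ 45.990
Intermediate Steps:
W = 0
h(G, I) = I/G (h(G, I) = (I + 0)/(G + 0) = I/G)
H(Q) = 30 (H(Q) = -45/(6/(-4)) = -45/(6*(-¼)) = -45/(-3/2) = -45*(-⅔) = 30)
-2483/(-54) + H(-46)/3507 = -2483/(-54) + 30/3507 = -2483*(-1/54) + 30*(1/3507) = 2483/54 + 10/1169 = 2903167/63126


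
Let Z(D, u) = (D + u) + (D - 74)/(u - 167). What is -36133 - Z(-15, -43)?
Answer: -7575839/210 ≈ -36075.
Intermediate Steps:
Z(D, u) = D + u + (-74 + D)/(-167 + u) (Z(D, u) = (D + u) + (-74 + D)/(-167 + u) = D + u + (-74 + D)/(-167 + u))
-36133 - Z(-15, -43) = -36133 - (-74 + (-43)² - 167*(-43) - 166*(-15) - 15*(-43))/(-167 - 43) = -36133 - (-74 + 1849 + 7181 + 2490 + 645)/(-210) = -36133 - (-1)*12091/210 = -36133 - 1*(-12091/210) = -36133 + 12091/210 = -7575839/210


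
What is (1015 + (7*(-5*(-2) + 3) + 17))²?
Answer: 1261129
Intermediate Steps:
(1015 + (7*(-5*(-2) + 3) + 17))² = (1015 + (7*(10 + 3) + 17))² = (1015 + (7*13 + 17))² = (1015 + (91 + 17))² = (1015 + 108)² = 1123² = 1261129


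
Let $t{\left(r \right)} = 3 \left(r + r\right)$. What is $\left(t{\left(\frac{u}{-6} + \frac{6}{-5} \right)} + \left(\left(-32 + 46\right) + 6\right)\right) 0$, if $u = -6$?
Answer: $0$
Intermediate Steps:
$t{\left(r \right)} = 6 r$ ($t{\left(r \right)} = 3 \cdot 2 r = 6 r$)
$\left(t{\left(\frac{u}{-6} + \frac{6}{-5} \right)} + \left(\left(-32 + 46\right) + 6\right)\right) 0 = \left(6 \left(- \frac{6}{-6} + \frac{6}{-5}\right) + \left(\left(-32 + 46\right) + 6\right)\right) 0 = \left(6 \left(\left(-6\right) \left(- \frac{1}{6}\right) + 6 \left(- \frac{1}{5}\right)\right) + \left(14 + 6\right)\right) 0 = \left(6 \left(1 - \frac{6}{5}\right) + 20\right) 0 = \left(6 \left(- \frac{1}{5}\right) + 20\right) 0 = \left(- \frac{6}{5} + 20\right) 0 = \frac{94}{5} \cdot 0 = 0$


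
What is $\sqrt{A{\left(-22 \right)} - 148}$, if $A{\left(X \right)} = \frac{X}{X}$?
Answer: $7 i \sqrt{3} \approx 12.124 i$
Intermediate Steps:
$A{\left(X \right)} = 1$
$\sqrt{A{\left(-22 \right)} - 148} = \sqrt{1 - 148} = \sqrt{-147} = 7 i \sqrt{3}$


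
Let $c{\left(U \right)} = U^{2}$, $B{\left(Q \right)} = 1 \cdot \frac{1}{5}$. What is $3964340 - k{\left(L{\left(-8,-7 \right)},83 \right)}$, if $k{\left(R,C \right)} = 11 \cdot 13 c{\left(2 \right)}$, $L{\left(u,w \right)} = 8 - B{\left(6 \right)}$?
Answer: $3963768$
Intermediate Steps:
$B{\left(Q \right)} = \frac{1}{5}$ ($B{\left(Q \right)} = 1 \cdot \frac{1}{5} = \frac{1}{5}$)
$L{\left(u,w \right)} = \frac{39}{5}$ ($L{\left(u,w \right)} = 8 - \frac{1}{5} = \frac{39}{5}$)
$k{\left(R,C \right)} = 572$ ($k{\left(R,C \right)} = 11 \cdot 13 \cdot 2^{2} = 143 \cdot 4 = 572$)
$3964340 - k{\left(L{\left(-8,-7 \right)},83 \right)} = 3964340 - 572 = 3963768$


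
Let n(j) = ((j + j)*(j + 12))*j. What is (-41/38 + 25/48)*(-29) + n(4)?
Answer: 481705/912 ≈ 528.19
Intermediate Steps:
n(j) = 2*j**2*(12 + j) (n(j) = ((2*j)*(12 + j))*j = (2*j*(12 + j))*j = 2*j**2*(12 + j))
(-41/38 + 25/48)*(-29) + n(4) = (-41/38 + 25/48)*(-29) + 2*4**2*(12 + 4) = (-41*1/38 + 25*(1/48))*(-29) + 2*16*16 = (-41/38 + 25/48)*(-29) + 512 = -509/912*(-29) + 512 = 14761/912 + 512 = 481705/912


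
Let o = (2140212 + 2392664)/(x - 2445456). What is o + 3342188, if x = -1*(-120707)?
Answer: 7769743677936/2324749 ≈ 3.3422e+6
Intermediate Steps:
x = 120707
o = -4532876/2324749 (o = (2140212 + 2392664)/(120707 - 2445456) = 4532876/(-2324749) = 4532876*(-1/2324749) = -4532876/2324749 ≈ -1.9498)
o + 3342188 = -4532876/2324749 + 3342188 = 7769743677936/2324749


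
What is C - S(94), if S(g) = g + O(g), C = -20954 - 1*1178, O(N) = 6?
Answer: -22232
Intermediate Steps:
C = -22132 (C = -20954 - 1178 = -22132)
S(g) = 6 + g (S(g) = g + 6 = 6 + g)
C - S(94) = -22132 - (6 + 94) = -22132 - 1*100 = -22132 - 100 = -22232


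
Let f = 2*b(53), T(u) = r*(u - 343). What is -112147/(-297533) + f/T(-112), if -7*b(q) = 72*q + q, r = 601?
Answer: 216972415549/569533205605 ≈ 0.38097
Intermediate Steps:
b(q) = -73*q/7 (b(q) = -(72*q + q)/7 = -73*q/7)
T(u) = -206143 + 601*u (T(u) = 601*(u - 343) = 601*(-343 + u) = -206143 + 601*u)
f = -7738/7 (f = 2*(-73/7*53) = 2*(-3869/7) = -7738/7 ≈ -1105.4)
-112147/(-297533) + f/T(-112) = -112147/(-297533) - 7738/(7*(-206143 + 601*(-112))) = -112147*(-1/297533) - 7738/(7*(-206143 - 67312)) = 112147/297533 - 7738/7/(-273455) = 112147/297533 - 7738/7*(-1/273455) = 112147/297533 + 7738/1914185 = 216972415549/569533205605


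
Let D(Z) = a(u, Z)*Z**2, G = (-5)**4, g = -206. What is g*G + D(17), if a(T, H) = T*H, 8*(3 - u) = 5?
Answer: -936653/8 ≈ -1.1708e+5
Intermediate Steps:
u = 19/8 (u = 3 - 1/8*5 = 3 - 5/8 = 19/8 ≈ 2.3750)
G = 625
a(T, H) = H*T
D(Z) = 19*Z**3/8 (D(Z) = (Z*(19/8))*Z**2 = (19*Z/8)*Z**2 = 19*Z**3/8)
g*G + D(17) = -206*625 + (19/8)*17**3 = -128750 + (19/8)*4913 = -128750 + 93347/8 = -936653/8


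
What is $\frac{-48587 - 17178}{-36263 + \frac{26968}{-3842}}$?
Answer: $\frac{126334565}{69674707} \approx 1.8132$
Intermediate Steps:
$\frac{-48587 - 17178}{-36263 + \frac{26968}{-3842}} = - \frac{65765}{-36263 + 26968 \left(- \frac{1}{3842}\right)} = - \frac{65765}{-36263 - \frac{13484}{1921}} = - \frac{65765}{- \frac{69674707}{1921}} = \left(-65765\right) \left(- \frac{1921}{69674707}\right) = \frac{126334565}{69674707}$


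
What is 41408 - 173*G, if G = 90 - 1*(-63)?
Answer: 14939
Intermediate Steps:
G = 153 (G = 90 + 63 = 153)
41408 - 173*G = 41408 - 173*153 = 41408 - 1*26469 = 41408 - 26469 = 14939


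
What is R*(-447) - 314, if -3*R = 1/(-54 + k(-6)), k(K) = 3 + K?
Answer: -18047/57 ≈ -316.61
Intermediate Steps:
R = 1/171 (R = -1/(3*(-54 + (3 - 6))) = -1/(3*(-54 - 3)) = -⅓/(-57) = -⅓*(-1/57) = 1/171 ≈ 0.0058480)
R*(-447) - 314 = (1/171)*(-447) - 314 = -149/57 - 314 = -18047/57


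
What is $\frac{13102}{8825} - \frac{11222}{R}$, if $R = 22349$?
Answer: $\frac{193782448}{197229925} \approx 0.98252$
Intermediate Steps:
$\frac{13102}{8825} - \frac{11222}{R} = \frac{13102}{8825} - \frac{11222}{22349} = \frac{193782448}{197229925}$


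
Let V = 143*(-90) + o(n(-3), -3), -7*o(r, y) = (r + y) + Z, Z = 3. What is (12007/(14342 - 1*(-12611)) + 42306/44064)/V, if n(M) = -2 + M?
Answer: -1947575077/17831680020720 ≈ -0.00010922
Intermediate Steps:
o(r, y) = -3/7 - r/7 - y/7 (o(r, y) = -((r + y) + 3)/7 = -(3 + r + y)/7 = -3/7 - r/7 - y/7)
V = -90085/7 (V = 143*(-90) + (-3/7 - (-2 - 3)/7 - ⅐*(-3)) = -12870 + (-3/7 - ⅐*(-5) + 3/7) = -12870 + (-3/7 + 5/7 + 3/7) = -12870 + 5/7 = -90085/7 ≈ -12869.)
(12007/(14342 - 1*(-12611)) + 42306/44064)/V = (12007/(14342 - 1*(-12611)) + 42306/44064)/(-90085/7) = (12007/(14342 + 12611) + 42306*(1/44064))*(-7/90085) = (12007/26953 + 7051/7344)*(-7/90085) = (278225011/197942832)*(-7/90085) = -1947575077/17831680020720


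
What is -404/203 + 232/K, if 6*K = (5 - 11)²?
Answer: 22336/609 ≈ 36.677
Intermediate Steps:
K = 6 (K = (5 - 11)²/6 = (⅙)*(-6)² = (⅙)*36 = 6)
-404/203 + 232/K = -404/203 + 232/6 = -404*1/203 + 232*(⅙) = -404/203 + 116/3 = 22336/609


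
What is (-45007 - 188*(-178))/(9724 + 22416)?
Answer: -11543/32140 ≈ -0.35915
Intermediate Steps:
(-45007 - 188*(-178))/(9724 + 22416) = (-45007 + 33464)/32140 = -11543*1/32140 = -11543/32140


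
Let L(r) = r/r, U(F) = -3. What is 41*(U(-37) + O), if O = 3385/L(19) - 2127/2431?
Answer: 337000115/2431 ≈ 1.3863e+5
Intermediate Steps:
L(r) = 1
O = 8226808/2431 (O = 3385/1 - 2127/2431 = 3385*1 - 2127*1/2431 = 3385 - 2127/2431 = 8226808/2431 ≈ 3384.1)
41*(U(-37) + O) = 41*(-3 + 8226808/2431) = 41*(8219515/2431) = 337000115/2431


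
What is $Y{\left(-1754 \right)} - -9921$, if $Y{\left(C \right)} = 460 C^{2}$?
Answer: $1415207281$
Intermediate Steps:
$Y{\left(-1754 \right)} - -9921 = 460 \left(-1754\right)^{2} - -9921 = 460 \cdot 3076516 + 9921 = 1415197360 + 9921 = 1415207281$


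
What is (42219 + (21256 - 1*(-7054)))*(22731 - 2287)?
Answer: 1441894876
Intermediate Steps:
(42219 + (21256 - 1*(-7054)))*(22731 - 2287) = (42219 + (21256 + 7054))*20444 = (42219 + 28310)*20444 = 70529*20444 = 1441894876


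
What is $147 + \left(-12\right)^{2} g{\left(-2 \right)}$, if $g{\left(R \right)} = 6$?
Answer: $1011$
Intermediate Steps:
$147 + \left(-12\right)^{2} g{\left(-2 \right)} = 147 + \left(-12\right)^{2} \cdot 6 = 147 + 144 \cdot 6 = 147 + 864 = 1011$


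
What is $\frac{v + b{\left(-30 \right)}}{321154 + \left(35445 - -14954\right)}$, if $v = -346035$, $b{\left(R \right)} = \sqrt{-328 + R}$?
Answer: $- \frac{115345}{123851} + \frac{i \sqrt{358}}{371553} \approx -0.93132 + 5.0924 \cdot 10^{-5} i$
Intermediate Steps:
$\frac{v + b{\left(-30 \right)}}{321154 + \left(35445 - -14954\right)} = \frac{-346035 + \sqrt{-328 - 30}}{321154 + \left(35445 - -14954\right)} = \frac{-346035 + \sqrt{-358}}{321154 + \left(35445 + 14954\right)} = \frac{-346035 + i \sqrt{358}}{321154 + 50399} = \frac{-346035 + i \sqrt{358}}{371553} = \left(-346035 + i \sqrt{358}\right) \frac{1}{371553} = - \frac{115345}{123851} + \frac{i \sqrt{358}}{371553}$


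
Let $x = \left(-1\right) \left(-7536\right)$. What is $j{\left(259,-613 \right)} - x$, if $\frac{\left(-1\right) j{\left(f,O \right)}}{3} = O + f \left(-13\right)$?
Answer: $4404$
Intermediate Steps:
$x = 7536$
$j{\left(f,O \right)} = - 3 O + 39 f$ ($j{\left(f,O \right)} = - 3 \left(O + f \left(-13\right)\right) = - 3 \left(O - 13 f\right) = - 3 O + 39 f$)
$j{\left(259,-613 \right)} - x = \left(\left(-3\right) \left(-613\right) + 39 \cdot 259\right) - 7536 = \left(1839 + 10101\right) - 7536 = 11940 - 7536 = 4404$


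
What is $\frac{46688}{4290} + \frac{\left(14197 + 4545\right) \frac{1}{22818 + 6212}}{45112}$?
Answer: $\frac{3057137434943}{280909491720} \approx 10.883$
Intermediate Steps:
$\frac{46688}{4290} + \frac{\left(14197 + 4545\right) \frac{1}{22818 + 6212}}{45112} = 46688 \cdot \frac{1}{4290} + \frac{18742}{29030} \cdot \frac{1}{45112} = \frac{23344}{2145} + 18742 \cdot \frac{1}{29030} \cdot \frac{1}{45112} = \frac{23344}{2145} + \frac{9371}{14515} \cdot \frac{1}{45112} = \frac{23344}{2145} + \frac{9371}{654800680} = \frac{3057137434943}{280909491720}$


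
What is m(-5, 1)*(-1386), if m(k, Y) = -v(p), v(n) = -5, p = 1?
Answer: -6930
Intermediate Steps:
m(k, Y) = 5 (m(k, Y) = -1*(-5) = 5)
m(-5, 1)*(-1386) = 5*(-1386) = -6930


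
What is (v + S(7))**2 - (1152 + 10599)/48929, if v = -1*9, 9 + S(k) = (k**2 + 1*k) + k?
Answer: 99069474/48929 ≈ 2024.8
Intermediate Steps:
S(k) = -9 + k**2 + 2*k (S(k) = -9 + ((k**2 + 1*k) + k) = -9 + ((k**2 + k) + k) = -9 + ((k + k**2) + k) = -9 + (k**2 + 2*k) = -9 + k**2 + 2*k)
v = -9
(v + S(7))**2 - (1152 + 10599)/48929 = (-9 + (-9 + 7**2 + 2*7))**2 - (1152 + 10599)/48929 = (-9 + (-9 + 49 + 14))**2 - 11751/48929 = (-9 + 54)**2 - 1*11751/48929 = 45**2 - 11751/48929 = 2025 - 11751/48929 = 99069474/48929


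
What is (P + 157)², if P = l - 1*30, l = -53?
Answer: 5476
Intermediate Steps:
P = -83 (P = -53 - 1*30 = -53 - 30 = -83)
(P + 157)² = (-83 + 157)² = 74² = 5476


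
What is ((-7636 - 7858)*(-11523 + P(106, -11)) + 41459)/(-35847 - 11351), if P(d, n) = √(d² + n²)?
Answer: -178578821/47198 + 7747*√11357/23599 ≈ -3748.6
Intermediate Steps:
((-7636 - 7858)*(-11523 + P(106, -11)) + 41459)/(-35847 - 11351) = ((-7636 - 7858)*(-11523 + √(106² + (-11)²)) + 41459)/(-35847 - 11351) = (-15494*(-11523 + √(11236 + 121)) + 41459)/(-47198) = (-15494*(-11523 + √11357) + 41459)*(-1/47198) = ((178537362 - 15494*√11357) + 41459)*(-1/47198) = (178578821 - 15494*√11357)*(-1/47198) = -178578821/47198 + 7747*√11357/23599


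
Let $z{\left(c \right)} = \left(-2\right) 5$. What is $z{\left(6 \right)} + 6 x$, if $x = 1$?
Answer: $-4$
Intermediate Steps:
$z{\left(c \right)} = -10$
$z{\left(6 \right)} + 6 x = -10 + 6 \cdot 1 = -10 + 6 = -4$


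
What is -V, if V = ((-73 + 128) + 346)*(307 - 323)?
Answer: 6416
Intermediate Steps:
V = -6416 (V = (55 + 346)*(-16) = 401*(-16) = -6416)
-V = -1*(-6416) = 6416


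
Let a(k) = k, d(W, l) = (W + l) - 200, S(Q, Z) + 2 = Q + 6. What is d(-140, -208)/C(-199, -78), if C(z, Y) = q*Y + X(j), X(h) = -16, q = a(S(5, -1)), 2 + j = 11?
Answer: 274/359 ≈ 0.76323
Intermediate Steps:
S(Q, Z) = 4 + Q (S(Q, Z) = -2 + (Q + 6) = -2 + (6 + Q) = 4 + Q)
j = 9 (j = -2 + 11 = 9)
d(W, l) = -200 + W + l
q = 9 (q = 4 + 5 = 9)
C(z, Y) = -16 + 9*Y (C(z, Y) = 9*Y - 16 = -16 + 9*Y)
d(-140, -208)/C(-199, -78) = (-200 - 140 - 208)/(-16 + 9*(-78)) = -548/(-16 - 702) = -548/(-718) = -548*(-1/718) = 274/359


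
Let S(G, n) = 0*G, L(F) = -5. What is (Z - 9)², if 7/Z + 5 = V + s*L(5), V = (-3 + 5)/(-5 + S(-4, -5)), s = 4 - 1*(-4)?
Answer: 4318084/51529 ≈ 83.799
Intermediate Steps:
s = 8 (s = 4 + 4 = 8)
S(G, n) = 0
V = -⅖ (V = (-3 + 5)/(-5 + 0) = 2/(-5) = 2*(-⅕) = -⅖ ≈ -0.40000)
Z = -35/227 (Z = 7/(-5 + (-⅖ + 8*(-5))) = 7/(-5 + (-⅖ - 40)) = 7/(-5 - 202/5) = 7/(-227/5) = 7*(-5/227) = -35/227 ≈ -0.15419)
(Z - 9)² = (-35/227 - 9)² = (-2078/227)² = 4318084/51529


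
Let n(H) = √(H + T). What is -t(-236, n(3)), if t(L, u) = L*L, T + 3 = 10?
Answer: -55696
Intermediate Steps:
T = 7 (T = -3 + 10 = 7)
n(H) = √(7 + H) (n(H) = √(H + 7) = √(7 + H))
t(L, u) = L²
-t(-236, n(3)) = -1*(-236)² = -1*55696 = -55696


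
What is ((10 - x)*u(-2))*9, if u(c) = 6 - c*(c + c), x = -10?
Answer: -360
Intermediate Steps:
u(c) = 6 - 2*c² (u(c) = 6 - c*2*c = 6 - 2*c²)
((10 - x)*u(-2))*9 = ((10 - 1*(-10))*(6 - 2*(-2)²))*9 = ((10 + 10)*(6 - 2*4))*9 = (20*(6 - 8))*9 = (20*(-2))*9 = -40*9 = -360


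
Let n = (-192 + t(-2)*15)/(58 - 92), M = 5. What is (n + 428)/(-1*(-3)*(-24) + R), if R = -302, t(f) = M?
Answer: -14669/12716 ≈ -1.1536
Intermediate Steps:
t(f) = 5
n = 117/34 (n = (-192 + 5*15)/(58 - 92) = (-192 + 75)/(-34) = -117*(-1/34) = 117/34 ≈ 3.4412)
(n + 428)/(-1*(-3)*(-24) + R) = (117/34 + 428)/(-1*(-3)*(-24) - 302) = 14669/(34*(3*(-24) - 302)) = 14669/(34*(-72 - 302)) = (14669/34)/(-374) = (14669/34)*(-1/374) = -14669/12716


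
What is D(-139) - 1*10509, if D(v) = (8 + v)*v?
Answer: 7700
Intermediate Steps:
D(v) = v*(8 + v)
D(-139) - 1*10509 = -139*(8 - 139) - 1*10509 = -139*(-131) - 10509 = 18209 - 10509 = 7700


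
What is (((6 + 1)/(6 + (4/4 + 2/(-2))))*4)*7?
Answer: 98/3 ≈ 32.667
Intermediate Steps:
(((6 + 1)/(6 + (4/4 + 2/(-2))))*4)*7 = ((7/(6 + (4*(¼) + 2*(-½))))*4)*7 = ((7/(6 + (1 - 1)))*4)*7 = ((7/(6 + 0))*4)*7 = ((7/6)*4)*7 = (14/3)*7 = 98/3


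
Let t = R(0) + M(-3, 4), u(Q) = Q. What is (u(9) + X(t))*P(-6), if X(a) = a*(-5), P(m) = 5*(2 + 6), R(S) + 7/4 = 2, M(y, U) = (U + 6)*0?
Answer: 310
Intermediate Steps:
M(y, U) = 0 (M(y, U) = (6 + U)*0 = 0)
R(S) = 1/4 (R(S) = -7/4 + 2 = 1/4)
P(m) = 40 (P(m) = 5*8 = 40)
t = 1/4 (t = 1/4 + 0 = 1/4 ≈ 0.25000)
X(a) = -5*a
(u(9) + X(t))*P(-6) = (9 - 5*1/4)*40 = (9 - 5/4)*40 = (31/4)*40 = 310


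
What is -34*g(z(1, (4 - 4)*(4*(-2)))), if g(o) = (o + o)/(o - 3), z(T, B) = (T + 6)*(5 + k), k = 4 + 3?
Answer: -1904/27 ≈ -70.519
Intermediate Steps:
k = 7
z(T, B) = 72 + 12*T (z(T, B) = (T + 6)*(5 + 7) = (6 + T)*12 = 72 + 12*T)
g(o) = 2*o/(-3 + o) (g(o) = (2*o)/(-3 + o) = 2*o/(-3 + o))
-34*g(z(1, (4 - 4)*(4*(-2)))) = -68*(72 + 12*1)/(-3 + (72 + 12*1)) = -68*(72 + 12)/(-3 + (72 + 12)) = -68*84/(-3 + 84) = -68*84/81 = -34*56/27 = -1904/27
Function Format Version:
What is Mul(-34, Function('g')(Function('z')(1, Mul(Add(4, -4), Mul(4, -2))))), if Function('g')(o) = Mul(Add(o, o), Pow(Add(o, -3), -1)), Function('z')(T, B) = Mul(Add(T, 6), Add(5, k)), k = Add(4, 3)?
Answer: Rational(-1904, 27) ≈ -70.519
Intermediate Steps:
k = 7
Function('z')(T, B) = Add(72, Mul(12, T)) (Function('z')(T, B) = Mul(Add(T, 6), Add(5, 7)) = Mul(Add(6, T), 12) = Add(72, Mul(12, T)))
Function('g')(o) = Mul(2, o, Pow(Add(-3, o), -1)) (Function('g')(o) = Mul(Mul(2, o), Pow(Add(-3, o), -1)) = Mul(2, o, Pow(Add(-3, o), -1)))
Mul(-34, Function('g')(Function('z')(1, Mul(Add(4, -4), Mul(4, -2))))) = Mul(-34, Mul(2, Add(72, Mul(12, 1)), Pow(Add(-3, Add(72, Mul(12, 1))), -1))) = Mul(-34, Mul(2, Add(72, 12), Pow(Add(-3, Add(72, 12)), -1))) = Mul(-34, Mul(2, 84, Pow(Add(-3, 84), -1))) = Mul(-34, Mul(2, 84, Pow(81, -1))) = Mul(-34, Mul(2, 84, Rational(1, 81))) = Mul(-34, Rational(56, 27)) = Rational(-1904, 27)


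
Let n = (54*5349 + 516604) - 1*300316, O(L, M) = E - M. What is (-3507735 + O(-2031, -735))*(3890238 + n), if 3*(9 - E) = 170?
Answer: -15414779116732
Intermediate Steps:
E = -143/3 (E = 9 - ⅓*170 = 9 - 170/3 = -143/3 ≈ -47.667)
O(L, M) = -143/3 - M
n = 505134 (n = (288846 + 516604) - 300316 = 805450 - 300316 = 505134)
(-3507735 + O(-2031, -735))*(3890238 + n) = (-3507735 + (-143/3 - 1*(-735)))*(3890238 + 505134) = (-3507735 + (-143/3 + 735))*4395372 = (-3507735 + 2062/3)*4395372 = -10521143/3*4395372 = -15414779116732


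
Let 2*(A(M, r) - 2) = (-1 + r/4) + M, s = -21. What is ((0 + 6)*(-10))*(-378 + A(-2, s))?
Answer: 45615/2 ≈ 22808.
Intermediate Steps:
A(M, r) = 3/2 + M/2 + r/8 (A(M, r) = 2 + ((-1 + r/4) + M)/2 = 2 + (-1 + M + r/4)/2 = 2 + (-½ + M/2 + r/8) = 3/2 + M/2 + r/8)
((0 + 6)*(-10))*(-378 + A(-2, s)) = ((0 + 6)*(-10))*(-378 + (3/2 + (½)*(-2) + (⅛)*(-21))) = (6*(-10))*(-378 + (3/2 - 1 - 21/8)) = -60*(-378 - 17/8) = -60*(-3041/8) = 45615/2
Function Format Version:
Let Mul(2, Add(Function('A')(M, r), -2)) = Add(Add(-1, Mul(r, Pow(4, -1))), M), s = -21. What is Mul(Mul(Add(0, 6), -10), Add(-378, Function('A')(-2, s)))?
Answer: Rational(45615, 2) ≈ 22808.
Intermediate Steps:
Function('A')(M, r) = Add(Rational(3, 2), Mul(Rational(1, 2), M), Mul(Rational(1, 8), r)) (Function('A')(M, r) = Add(2, Mul(Rational(1, 2), Add(Add(-1, Mul(r, Pow(4, -1))), M))) = Add(2, Mul(Rational(1, 2), Add(Add(-1, Mul(r, Rational(1, 4))), M))) = Add(2, Mul(Rational(1, 2), Add(Add(-1, Mul(Rational(1, 4), r)), M))) = Add(2, Mul(Rational(1, 2), Add(-1, M, Mul(Rational(1, 4), r)))) = Add(2, Add(Rational(-1, 2), Mul(Rational(1, 2), M), Mul(Rational(1, 8), r))) = Add(Rational(3, 2), Mul(Rational(1, 2), M), Mul(Rational(1, 8), r)))
Mul(Mul(Add(0, 6), -10), Add(-378, Function('A')(-2, s))) = Mul(Mul(Add(0, 6), -10), Add(-378, Add(Rational(3, 2), Mul(Rational(1, 2), -2), Mul(Rational(1, 8), -21)))) = Mul(Mul(6, -10), Add(-378, Add(Rational(3, 2), -1, Rational(-21, 8)))) = Mul(-60, Add(-378, Rational(-17, 8))) = Mul(-60, Rational(-3041, 8)) = Rational(45615, 2)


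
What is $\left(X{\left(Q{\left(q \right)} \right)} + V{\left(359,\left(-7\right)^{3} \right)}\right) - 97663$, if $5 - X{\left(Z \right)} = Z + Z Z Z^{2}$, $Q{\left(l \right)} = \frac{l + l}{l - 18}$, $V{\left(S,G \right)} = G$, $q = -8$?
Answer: $- \frac{2799028233}{28561} \approx -98002.0$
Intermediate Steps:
$Q{\left(l \right)} = \frac{2 l}{-18 + l}$
$X{\left(Z \right)} = 5 - Z - Z^{4}$ ($X{\left(Z \right)} = 5 - \left(Z + Z Z Z^{2}\right) = 5 - \left(Z + Z Z^{3}\right) = 5 - \left(Z + Z^{4}\right) = 5 - Z - Z^{4}$)
$\left(X{\left(Q{\left(q \right)} \right)} + V{\left(359,\left(-7\right)^{3} \right)}\right) - 97663 = \left(\left(5 - 2 \left(-8\right) \frac{1}{-18 - 8} - \left(2 \left(-8\right) \frac{1}{-18 - 8}\right)^{4}\right) + \left(-7\right)^{3}\right) - 97663 = \left(\left(5 - 2 \left(-8\right) \frac{1}{-26} - \left(2 \left(-8\right) \frac{1}{-26}\right)^{4}\right) - 343\right) - 97663 = \left(\left(5 - 2 \left(-8\right) \left(- \frac{1}{26}\right) - \left(2 \left(-8\right) \left(- \frac{1}{26}\right)\right)^{4}\right) - 343\right) - 97663 = \left(\left(5 - \frac{8}{13} - \left(\frac{8}{13}\right)^{4}\right) - 343\right) - 97663 = \left(\left(5 - \frac{8}{13} - \frac{4096}{28561}\right) - 343\right) - 97663 = \left(\frac{121133}{28561} - 343\right) - 97663 = - \frac{9675290}{28561} - 97663 = - \frac{2799028233}{28561}$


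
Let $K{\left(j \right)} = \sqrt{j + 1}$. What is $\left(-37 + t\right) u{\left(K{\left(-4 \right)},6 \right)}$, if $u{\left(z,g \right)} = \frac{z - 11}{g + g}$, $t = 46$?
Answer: $- \frac{33}{4} + \frac{3 i \sqrt{3}}{4} \approx -8.25 + 1.299 i$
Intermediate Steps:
$K{\left(j \right)} = \sqrt{1 + j}$
$u{\left(z,g \right)} = \frac{-11 + z}{2 g}$
$\left(-37 + t\right) u{\left(K{\left(-4 \right)},6 \right)} = \left(-37 + 46\right) \frac{-11 + \sqrt{1 - 4}}{2 \cdot 6} = 9 \cdot \frac{1}{2} \cdot \frac{1}{6} \left(-11 + \sqrt{-3}\right) = 9 \cdot \frac{1}{2} \cdot \frac{1}{6} \left(-11 + i \sqrt{3}\right) = 9 \left(- \frac{11}{12} + \frac{i \sqrt{3}}{12}\right) = - \frac{33}{4} + \frac{3 i \sqrt{3}}{4}$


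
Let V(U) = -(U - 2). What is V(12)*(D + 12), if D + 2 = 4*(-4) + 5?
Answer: 10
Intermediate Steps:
V(U) = 2 - U (V(U) = -(-2 + U) = 2 - U)
D = -13 (D = -2 + (4*(-4) + 5) = -2 + (-16 + 5) = -2 - 11 = -13)
V(12)*(D + 12) = (2 - 1*12)*(-13 + 12) = (2 - 12)*(-1) = -10*(-1) = 10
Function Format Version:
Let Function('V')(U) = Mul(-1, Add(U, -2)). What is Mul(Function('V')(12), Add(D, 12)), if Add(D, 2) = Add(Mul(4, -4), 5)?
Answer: 10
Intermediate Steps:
Function('V')(U) = Add(2, Mul(-1, U)) (Function('V')(U) = Mul(-1, Add(-2, U)) = Add(2, Mul(-1, U)))
D = -13 (D = Add(-2, Add(Mul(4, -4), 5)) = Add(-2, Add(-16, 5)) = Add(-2, -11) = -13)
Mul(Function('V')(12), Add(D, 12)) = Mul(Add(2, Mul(-1, 12)), Add(-13, 12)) = Mul(Add(2, -12), -1) = Mul(-10, -1) = 10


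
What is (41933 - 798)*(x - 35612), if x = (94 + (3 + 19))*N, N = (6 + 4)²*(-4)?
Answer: -3373563620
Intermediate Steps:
N = -400 (N = 10²*(-4) = 100*(-4) = -400)
x = -46400 (x = (94 + (3 + 19))*(-400) = (94 + 22)*(-400) = 116*(-400) = -46400)
(41933 - 798)*(x - 35612) = (41933 - 798)*(-46400 - 35612) = 41135*(-82012) = -3373563620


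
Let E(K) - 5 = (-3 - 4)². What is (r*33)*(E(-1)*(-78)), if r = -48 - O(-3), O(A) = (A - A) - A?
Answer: 7088796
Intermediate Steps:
O(A) = -A (O(A) = 0 - A = -A)
E(K) = 54 (E(K) = 5 + (-3 - 4)² = 5 + (-7)² = 5 + 49 = 54)
r = -51 (r = -48 - (-1)*(-3) = -48 - 1*3 = -48 - 3 = -51)
(r*33)*(E(-1)*(-78)) = (-51*33)*(54*(-78)) = -1683*(-4212) = 7088796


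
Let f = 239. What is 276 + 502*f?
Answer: 120254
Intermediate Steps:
276 + 502*f = 276 + 502*239 = 276 + 119978 = 120254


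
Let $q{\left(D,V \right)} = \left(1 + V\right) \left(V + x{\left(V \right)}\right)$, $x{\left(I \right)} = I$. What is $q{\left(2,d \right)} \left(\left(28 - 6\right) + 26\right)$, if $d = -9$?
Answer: $6912$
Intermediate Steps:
$q{\left(D,V \right)} = 2 V \left(1 + V\right)$ ($q{\left(D,V \right)} = \left(1 + V\right) \left(V + V\right) = \left(1 + V\right) 2 V = 2 V \left(1 + V\right)$)
$q{\left(2,d \right)} \left(\left(28 - 6\right) + 26\right) = 2 \left(-9\right) \left(1 - 9\right) \left(\left(28 - 6\right) + 26\right) = 2 \left(-9\right) \left(-8\right) \left(22 + 26\right) = 144 \cdot 48 = 6912$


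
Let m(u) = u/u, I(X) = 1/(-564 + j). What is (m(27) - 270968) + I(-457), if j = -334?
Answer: -243328367/898 ≈ -2.7097e+5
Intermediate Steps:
I(X) = -1/898 (I(X) = 1/(-564 - 334) = 1/(-898) = -1/898)
m(u) = 1
(m(27) - 270968) + I(-457) = (1 - 270968) - 1/898 = -270967 - 1/898 = -243328367/898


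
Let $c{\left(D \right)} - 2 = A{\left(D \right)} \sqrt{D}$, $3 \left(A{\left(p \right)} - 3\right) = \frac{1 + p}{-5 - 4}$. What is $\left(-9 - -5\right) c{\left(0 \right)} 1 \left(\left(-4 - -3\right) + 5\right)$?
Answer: $-32$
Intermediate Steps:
$A{\left(p \right)} = \frac{80}{27} - \frac{p}{27}$ ($A{\left(p \right)} = 3 + \frac{\left(1 + p\right) \frac{1}{-5 - 4}}{3} = 3 + \frac{\left(1 + p\right) \frac{1}{-9}}{3} = 3 + \frac{\left(1 + p\right) \left(- \frac{1}{9}\right)}{3} = 3 + \frac{- \frac{1}{9} - \frac{p}{9}}{3} = 3 - \left(\frac{1}{27} + \frac{p}{27}\right) = \frac{80}{27} - \frac{p}{27}$)
$c{\left(D \right)} = 2 + \sqrt{D} \left(\frac{80}{27} - \frac{D}{27}\right)$ ($c{\left(D \right)} = 2 + \left(\frac{80}{27} - \frac{D}{27}\right) \sqrt{D} = 2 + \sqrt{D} \left(\frac{80}{27} - \frac{D}{27}\right)$)
$\left(-9 - -5\right) c{\left(0 \right)} 1 \left(\left(-4 - -3\right) + 5\right) = \left(-9 - -5\right) \left(2 + \frac{\sqrt{0} \left(80 - 0\right)}{27}\right) 1 \left(\left(-4 - -3\right) + 5\right) = \left(-9 + 5\right) \left(2 + \frac{1}{27} \cdot 0 \left(80 + 0\right)\right) 1 \left(\left(-4 + 3\right) + 5\right) = - 4 \left(2 + \frac{1}{27} \cdot 0 \cdot 80\right) 1 \left(-1 + 5\right) = - 4 \left(2 + 0\right) 1 \cdot 4 = \left(-4\right) 2 \cdot 4 = \left(-8\right) 4 = -32$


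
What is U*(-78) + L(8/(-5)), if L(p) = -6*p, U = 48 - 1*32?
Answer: -6192/5 ≈ -1238.4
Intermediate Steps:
U = 16 (U = 48 - 32 = 16)
U*(-78) + L(8/(-5)) = 16*(-78) - 48/(-5) = -1248 - 48*(-1)/5 = -1248 - 6*(-8/5) = -1248 + 48/5 = -6192/5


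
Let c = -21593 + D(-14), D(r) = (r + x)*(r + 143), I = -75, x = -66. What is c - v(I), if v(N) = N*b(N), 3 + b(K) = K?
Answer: -37763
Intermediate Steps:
b(K) = -3 + K
D(r) = (-66 + r)*(143 + r) (D(r) = (r - 66)*(r + 143) = (-66 + r)*(143 + r))
v(N) = N*(-3 + N)
c = -31913 (c = -21593 + (-9438 + (-14)**2 + 77*(-14)) = -21593 + (-9438 + 196 - 1078) = -21593 - 10320 = -31913)
c - v(I) = -31913 - (-75)*(-3 - 75) = -31913 - (-75)*(-78) = -31913 - 1*5850 = -31913 - 5850 = -37763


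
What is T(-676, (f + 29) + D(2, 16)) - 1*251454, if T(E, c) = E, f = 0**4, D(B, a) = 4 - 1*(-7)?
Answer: -252130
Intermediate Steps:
D(B, a) = 11 (D(B, a) = 4 + 7 = 11)
f = 0
T(-676, (f + 29) + D(2, 16)) - 1*251454 = -676 - 1*251454 = -676 - 251454 = -252130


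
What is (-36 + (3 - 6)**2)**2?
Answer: 729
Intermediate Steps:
(-36 + (3 - 6)**2)**2 = (-36 + (-3)**2)**2 = (-36 + 9)**2 = (-27)**2 = 729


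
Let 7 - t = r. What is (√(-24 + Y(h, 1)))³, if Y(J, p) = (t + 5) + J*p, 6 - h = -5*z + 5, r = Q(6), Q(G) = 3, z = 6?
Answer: 64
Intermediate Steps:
r = 3
t = 4 (t = 7 - 1*3 = 7 - 3 = 4)
h = 31 (h = 6 - (-5*6 + 5) = 6 - (-30 + 5) = 6 - 1*(-25) = 6 + 25 = 31)
Y(J, p) = 9 + J*p (Y(J, p) = (4 + 5) + J*p = 9 + J*p)
(√(-24 + Y(h, 1)))³ = (√(-24 + (9 + 31*1)))³ = (√(-24 + (9 + 31)))³ = (√(-24 + 40))³ = (√16)³ = 4³ = 64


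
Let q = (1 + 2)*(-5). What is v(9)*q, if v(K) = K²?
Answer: -1215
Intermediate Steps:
q = -15 (q = 3*(-5) = -15)
v(9)*q = 9²*(-15) = 81*(-15) = -1215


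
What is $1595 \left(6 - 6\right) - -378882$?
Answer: $378882$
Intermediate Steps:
$1595 \left(6 - 6\right) - -378882 = 1595 \left(6 - 6\right) + 378882 = 1595 \cdot 0 + 378882 = 0 + 378882 = 378882$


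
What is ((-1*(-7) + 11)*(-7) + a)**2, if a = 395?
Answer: 72361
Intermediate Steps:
((-1*(-7) + 11)*(-7) + a)**2 = ((-1*(-7) + 11)*(-7) + 395)**2 = ((7 + 11)*(-7) + 395)**2 = (18*(-7) + 395)**2 = (-126 + 395)**2 = 269**2 = 72361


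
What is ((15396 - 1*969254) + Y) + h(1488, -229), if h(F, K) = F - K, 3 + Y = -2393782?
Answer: -3345926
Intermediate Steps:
Y = -2393785 (Y = -3 - 2393782 = -2393785)
((15396 - 1*969254) + Y) + h(1488, -229) = ((15396 - 1*969254) - 2393785) + (1488 - 1*(-229)) = ((15396 - 969254) - 2393785) + (1488 + 229) = (-953858 - 2393785) + 1717 = -3347643 + 1717 = -3345926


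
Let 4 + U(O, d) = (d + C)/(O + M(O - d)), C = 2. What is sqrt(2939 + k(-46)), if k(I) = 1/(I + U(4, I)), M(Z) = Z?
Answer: sqrt(28225967)/98 ≈ 54.212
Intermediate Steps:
U(O, d) = -4 + (2 + d)/(-d + 2*O) (U(O, d) = -4 + (d + 2)/(O + (O - d)) = -4 + (2 + d)/(-d + 2*O))
k(I) = 1/(I + (-30 + 5*I)/(8 - I)) (k(I) = 1/(I + (2 - 8*4 + 5*I)/(-I + 2*4)) = 1/(I + (2 - 32 + 5*I)/(-I + 8)) = 1/(I + (-30 + 5*I)/(8 - I)))
sqrt(2939 + k(-46)) = sqrt(2939 + (-8 - 46)/(30 + (-46)**2 - 13*(-46))) = sqrt(2939 - 54/(30 + 2116 + 598)) = sqrt(2939 - 54/2744) = sqrt(2939 + (1/2744)*(-54)) = sqrt(2939 - 27/1372) = sqrt(4032281/1372) = sqrt(28225967)/98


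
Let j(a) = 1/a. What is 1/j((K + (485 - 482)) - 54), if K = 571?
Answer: 520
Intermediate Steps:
1/j((K + (485 - 482)) - 54) = 1/(1/((571 + (485 - 482)) - 54)) = 1/(1/((571 + 3) - 54)) = 1/(1/(574 - 54)) = 1/(1/520) = 520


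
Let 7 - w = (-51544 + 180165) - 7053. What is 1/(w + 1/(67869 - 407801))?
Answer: -339932/41322473853 ≈ -8.2263e-6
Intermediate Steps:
w = -121561 (w = 7 - ((-51544 + 180165) - 7053) = 7 - (128621 - 7053) = 7 - 1*121568 = 7 - 121568 = -121561)
1/(w + 1/(67869 - 407801)) = 1/(-121561 + 1/(67869 - 407801)) = 1/(-121561 + 1/(-339932)) = 1/(-121561 - 1/339932) = 1/(-41322473853/339932) = -339932/41322473853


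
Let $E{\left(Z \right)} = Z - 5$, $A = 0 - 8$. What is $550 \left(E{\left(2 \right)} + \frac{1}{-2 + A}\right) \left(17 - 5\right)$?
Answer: $-20460$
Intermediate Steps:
$A = -8$ ($A = 0 - 8 = -8$)
$E{\left(Z \right)} = -5 + Z$
$550 \left(E{\left(2 \right)} + \frac{1}{-2 + A}\right) \left(17 - 5\right) = 550 \left(\left(-5 + 2\right) + \frac{1}{-2 - 8}\right) \left(17 - 5\right) = 550 \left(-3 + \frac{1}{-10}\right) 12 = 550 \left(-3 - \frac{1}{10}\right) 12 = 550 \left(\left(- \frac{31}{10}\right) 12\right) = 550 \left(- \frac{186}{5}\right) = -20460$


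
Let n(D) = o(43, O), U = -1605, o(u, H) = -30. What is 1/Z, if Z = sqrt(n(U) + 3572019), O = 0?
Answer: sqrt(3571989)/3571989 ≈ 0.00052911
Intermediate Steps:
n(D) = -30
Z = sqrt(3571989) (Z = sqrt(-30 + 3572019) = sqrt(3571989) ≈ 1890.0)
1/Z = 1/(sqrt(3571989)) = sqrt(3571989)/3571989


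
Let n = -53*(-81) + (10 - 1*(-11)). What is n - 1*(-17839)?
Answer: 22153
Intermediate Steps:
n = 4314 (n = 4293 + (10 + 11) = 4293 + 21 = 4314)
n - 1*(-17839) = 4314 - 1*(-17839) = 4314 + 17839 = 22153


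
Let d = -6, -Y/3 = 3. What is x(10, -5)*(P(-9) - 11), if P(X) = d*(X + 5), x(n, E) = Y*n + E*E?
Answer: -845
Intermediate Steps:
Y = -9 (Y = -3*3 = -9)
x(n, E) = E**2 - 9*n (x(n, E) = -9*n + E*E = -9*n + E**2 = E**2 - 9*n)
P(X) = -30 - 6*X (P(X) = -6*(X + 5) = -6*(5 + X) = -30 - 6*X)
x(10, -5)*(P(-9) - 11) = ((-5)**2 - 9*10)*((-30 - 6*(-9)) - 11) = (25 - 90)*((-30 + 54) - 11) = -65*(24 - 11) = -65*13 = -845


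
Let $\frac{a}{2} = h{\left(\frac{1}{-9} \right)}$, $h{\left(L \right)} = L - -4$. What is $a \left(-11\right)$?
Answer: $- \frac{770}{9} \approx -85.556$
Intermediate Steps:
$h{\left(L \right)} = 4 + L$ ($h{\left(L \right)} = L + 4 = 4 + L$)
$a = \frac{70}{9}$ ($a = 2 \left(4 + \frac{1}{-9}\right) = 2 \left(4 - \frac{1}{9}\right) = 2 \cdot \frac{35}{9} = \frac{70}{9} \approx 7.7778$)
$a \left(-11\right) = \frac{70}{9} \left(-11\right) = - \frac{770}{9}$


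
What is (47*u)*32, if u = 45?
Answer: 67680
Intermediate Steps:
(47*u)*32 = (47*45)*32 = 2115*32 = 67680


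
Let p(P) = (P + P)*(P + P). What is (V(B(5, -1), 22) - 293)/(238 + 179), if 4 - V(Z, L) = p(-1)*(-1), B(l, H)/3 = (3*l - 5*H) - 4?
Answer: -95/139 ≈ -0.68345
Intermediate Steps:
p(P) = 4*P² (p(P) = (2*P)*(2*P) = 4*P²)
B(l, H) = -12 - 15*H + 9*l (B(l, H) = 3*((3*l - 5*H) - 4) = 3*((-5*H + 3*l) - 4) = 3*(-4 - 5*H + 3*l) = -12 - 15*H + 9*l)
V(Z, L) = 8 (V(Z, L) = 4 - 4*(-1)²*(-1) = 4 - 4*1*(-1) = 4 - 4*(-1) = 4 - 1*(-4) = 4 + 4 = 8)
(V(B(5, -1), 22) - 293)/(238 + 179) = (8 - 293)/(238 + 179) = -285/417 = -285*1/417 = -95/139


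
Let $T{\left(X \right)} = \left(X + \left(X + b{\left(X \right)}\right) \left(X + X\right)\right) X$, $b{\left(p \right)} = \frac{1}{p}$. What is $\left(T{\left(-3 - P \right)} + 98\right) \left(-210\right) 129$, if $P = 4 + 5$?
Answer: $87717420$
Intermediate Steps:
$P = 9$
$T{\left(X \right)} = X \left(X + 2 X \left(X + \frac{1}{X}\right)\right)$ ($T{\left(X \right)} = \left(X + \left(X + \frac{1}{X}\right) \left(X + X\right)\right) X = \left(X + \left(X + \frac{1}{X}\right) 2 X\right) X = \left(X + 2 X \left(X + \frac{1}{X}\right)\right) X = X \left(X + 2 X \left(X + \frac{1}{X}\right)\right)$)
$\left(T{\left(-3 - P \right)} + 98\right) \left(-210\right) 129 = \left(\left(-3 - 9\right) \left(2 + \left(-3 - 9\right) \left(1 + 2 \left(-3 - 9\right)\right)\right) + 98\right) \left(-210\right) 129 = \left(- 12 \left(2 - 12 \left(1 + 2 \left(-12\right)\right)\right) + 98\right) \left(-210\right) 129 = \left(- 12 \left(2 - 12 \left(1 - 24\right)\right) + 98\right) \left(-210\right) 129 = \left(- 12 \left(2 - -276\right) + 98\right) \left(-210\right) 129 = \left(- 12 \left(2 + 276\right) + 98\right) \left(-210\right) 129 = \left(\left(-12\right) 278 + 98\right) \left(-210\right) 129 = \left(-3336 + 98\right) \left(-210\right) 129 = \left(-3238\right) \left(-210\right) 129 = 679980 \cdot 129 = 87717420$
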